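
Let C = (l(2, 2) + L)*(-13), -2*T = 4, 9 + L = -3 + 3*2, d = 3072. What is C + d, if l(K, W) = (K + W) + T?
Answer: 3124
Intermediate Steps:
L = -6 (L = -9 + (-3 + 3*2) = -9 + (-3 + 6) = -9 + 3 = -6)
T = -2 (T = -1/2*4 = -2)
l(K, W) = -2 + K + W (l(K, W) = (K + W) - 2 = -2 + K + W)
C = 52 (C = ((-2 + 2 + 2) - 6)*(-13) = (2 - 6)*(-13) = -4*(-13) = 52)
C + d = 52 + 3072 = 3124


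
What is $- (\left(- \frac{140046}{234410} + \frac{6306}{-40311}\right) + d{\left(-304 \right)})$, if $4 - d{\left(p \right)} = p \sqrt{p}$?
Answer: $- \frac{5112270379}{1574883585} - 1216 i \sqrt{19} \approx -3.2461 - 5300.4 i$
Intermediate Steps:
$d{\left(p \right)} = 4 - p^{\frac{3}{2}}$ ($d{\left(p \right)} = 4 - p \sqrt{p} = 4 - p^{\frac{3}{2}}$)
$- (\left(- \frac{140046}{234410} + \frac{6306}{-40311}\right) + d{\left(-304 \right)}) = - (\left(- \frac{140046}{234410} + \frac{6306}{-40311}\right) + \left(4 - \left(-304\right)^{\frac{3}{2}}\right)) = - (\left(\left(-140046\right) \frac{1}{234410} + 6306 \left(- \frac{1}{40311}\right)\right) + \left(4 - - 1216 i \sqrt{19}\right)) = - (\left(- \frac{70023}{117205} - \frac{2102}{13437}\right) + \left(4 + 1216 i \sqrt{19}\right)) = - (- \frac{1187263961}{1574883585} + \left(4 + 1216 i \sqrt{19}\right)) = - (\frac{5112270379}{1574883585} + 1216 i \sqrt{19}) = - \frac{5112270379}{1574883585} - 1216 i \sqrt{19}$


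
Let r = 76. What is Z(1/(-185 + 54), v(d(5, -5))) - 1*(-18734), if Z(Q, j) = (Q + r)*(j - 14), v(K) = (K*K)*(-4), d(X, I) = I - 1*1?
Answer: 881264/131 ≈ 6727.2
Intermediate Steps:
d(X, I) = -1 + I (d(X, I) = I - 1 = -1 + I)
v(K) = -4*K**2 (v(K) = K**2*(-4) = -4*K**2)
Z(Q, j) = (-14 + j)*(76 + Q) (Z(Q, j) = (Q + 76)*(j - 14) = (76 + Q)*(-14 + j) = (-14 + j)*(76 + Q))
Z(1/(-185 + 54), v(d(5, -5))) - 1*(-18734) = (-1064 - 14/(-185 + 54) + 76*(-4*(-1 - 5)**2) + (-4*(-1 - 5)**2)/(-185 + 54)) - 1*(-18734) = (-1064 - 14/(-131) + 76*(-4*(-6)**2) + (-4*(-6)**2)/(-131)) + 18734 = (-1064 - 14*(-1/131) + 76*(-4*36) - (-4)*36/131) + 18734 = (-1064 + 14/131 + 76*(-144) - 1/131*(-144)) + 18734 = (-1064 + 14/131 - 10944 + 144/131) + 18734 = -1572890/131 + 18734 = 881264/131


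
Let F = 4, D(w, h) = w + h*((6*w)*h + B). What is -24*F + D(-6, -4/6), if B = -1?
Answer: -352/3 ≈ -117.33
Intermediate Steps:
D(w, h) = w + h*(-1 + 6*h*w) (D(w, h) = w + h*((6*w)*h - 1) = w + h*(6*h*w - 1) = w + h*(-1 + 6*h*w))
-24*F + D(-6, -4/6) = -24*4 + (-6 - (-4)/6 + 6*(-6)*(-4/6)**2) = -96 + (-6 - (-4)/6 + 6*(-6)*(-4*1/6)**2) = -96 + (-6 - 1*(-2/3) + 6*(-6)*(-2/3)**2) = -96 + (-6 + 2/3 + 6*(-6)*(4/9)) = -96 + (-6 + 2/3 - 16) = -96 - 64/3 = -352/3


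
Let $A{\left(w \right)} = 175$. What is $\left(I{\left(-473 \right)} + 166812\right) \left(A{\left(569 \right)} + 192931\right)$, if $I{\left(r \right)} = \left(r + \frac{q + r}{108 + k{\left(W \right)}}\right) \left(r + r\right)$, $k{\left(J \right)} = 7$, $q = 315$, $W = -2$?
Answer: $\frac{13670073768908}{115} \approx 1.1887 \cdot 10^{11}$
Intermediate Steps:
$I{\left(r \right)} = 2 r \left(\frac{63}{23} + \frac{116 r}{115}\right)$ ($I{\left(r \right)} = \left(r + \frac{315 + r}{108 + 7}\right) \left(r + r\right) = \left(r + \frac{315 + r}{115}\right) 2 r = \left(r + \left(315 + r\right) \frac{1}{115}\right) 2 r = \left(r + \left(\frac{63}{23} + \frac{r}{115}\right)\right) 2 r = \left(\frac{63}{23} + \frac{116 r}{115}\right) 2 r = 2 r \left(\frac{63}{23} + \frac{116 r}{115}\right)$)
$\left(I{\left(-473 \right)} + 166812\right) \left(A{\left(569 \right)} + 192931\right) = \left(\frac{2}{115} \left(-473\right) \left(315 + 116 \left(-473\right)\right) + 166812\right) \left(175 + 192931\right) = \left(\frac{2}{115} \left(-473\right) \left(315 - 54868\right) + 166812\right) 193106 = \left(\frac{2}{115} \left(-473\right) \left(-54553\right) + 166812\right) 193106 = \left(\frac{51607138}{115} + 166812\right) 193106 = \frac{70790518}{115} \cdot 193106 = \frac{13670073768908}{115}$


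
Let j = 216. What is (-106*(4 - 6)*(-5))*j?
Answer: -228960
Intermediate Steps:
(-106*(4 - 6)*(-5))*j = -106*(4 - 6)*(-5)*216 = -(-212)*(-5)*216 = -106*10*216 = -1060*216 = -228960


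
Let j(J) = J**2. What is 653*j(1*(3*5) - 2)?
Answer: 110357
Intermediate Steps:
653*j(1*(3*5) - 2) = 653*(1*(3*5) - 2)**2 = 653*(1*15 - 2)**2 = 653*(15 - 2)**2 = 653*13**2 = 653*169 = 110357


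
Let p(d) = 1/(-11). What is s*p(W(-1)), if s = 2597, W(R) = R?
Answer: -2597/11 ≈ -236.09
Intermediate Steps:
p(d) = -1/11
s*p(W(-1)) = 2597*(-1/11) = -2597/11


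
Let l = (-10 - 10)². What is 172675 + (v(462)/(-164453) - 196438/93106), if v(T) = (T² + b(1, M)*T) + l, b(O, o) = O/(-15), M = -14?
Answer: 6609678966682342/38278902545 ≈ 1.7267e+5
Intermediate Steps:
b(O, o) = -O/15 (b(O, o) = O*(-1/15) = -O/15)
l = 400 (l = (-20)² = 400)
v(T) = 400 + T² - T/15 (v(T) = (T² + (-1/15*1)*T) + 400 = (T² - T/15) + 400 = 400 + T² - T/15)
172675 + (v(462)/(-164453) - 196438/93106) = 172675 + ((400 + 462² - 1/15*462)/(-164453) - 196438/93106) = 172675 + ((400 + 213444 - 154/5)*(-1/164453) - 196438*1/93106) = 172675 + ((1069066/5)*(-1/164453) - 98219/46553) = 172675 + (-1069066/822265 - 98219/46553) = 172675 - 130530275533/38278902545 = 6609678966682342/38278902545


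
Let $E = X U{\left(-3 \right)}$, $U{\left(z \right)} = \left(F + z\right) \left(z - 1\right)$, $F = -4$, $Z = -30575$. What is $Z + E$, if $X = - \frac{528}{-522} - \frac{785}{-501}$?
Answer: $- \frac{147725089}{4843} \approx -30503.0$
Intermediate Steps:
$U{\left(z \right)} = \left(-1 + z\right) \left(-4 + z\right)$ ($U{\left(z \right)} = \left(-4 + z\right) \left(z - 1\right) = \left(-4 + z\right) \left(-1 + z\right) = \left(-1 + z\right) \left(-4 + z\right)$)
$X = \frac{12487}{4843}$ ($X = \left(-528\right) \left(- \frac{1}{522}\right) - - \frac{785}{501} = \frac{88}{87} + \frac{785}{501} = \frac{12487}{4843} \approx 2.5784$)
$E = \frac{349636}{4843}$ ($E = \frac{12487 \left(4 + \left(-3\right)^{2} - -15\right)}{4843} = \frac{12487 \left(4 + 9 + 15\right)}{4843} = \frac{12487}{4843} \cdot 28 = \frac{349636}{4843} \approx 72.194$)
$Z + E = -30575 + \frac{349636}{4843} = - \frac{147725089}{4843}$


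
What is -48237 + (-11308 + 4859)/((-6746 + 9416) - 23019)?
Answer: -981568264/20349 ≈ -48237.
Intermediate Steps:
-48237 + (-11308 + 4859)/((-6746 + 9416) - 23019) = -48237 - 6449/(2670 - 23019) = -48237 - 6449/(-20349) = -48237 - 6449*(-1/20349) = -48237 + 6449/20349 = -981568264/20349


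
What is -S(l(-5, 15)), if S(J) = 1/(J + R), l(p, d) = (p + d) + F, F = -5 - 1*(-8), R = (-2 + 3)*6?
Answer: -1/19 ≈ -0.052632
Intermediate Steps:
R = 6 (R = 1*6 = 6)
F = 3 (F = -5 + 8 = 3)
l(p, d) = 3 + d + p (l(p, d) = (p + d) + 3 = (d + p) + 3 = 3 + d + p)
S(J) = 1/(6 + J) (S(J) = 1/(J + 6) = 1/(6 + J))
-S(l(-5, 15)) = -1/(6 + (3 + 15 - 5)) = -1/(6 + 13) = -1/19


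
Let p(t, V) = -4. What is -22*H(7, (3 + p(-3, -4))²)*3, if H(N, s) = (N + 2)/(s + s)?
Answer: -297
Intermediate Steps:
H(N, s) = (2 + N)/(2*s) (H(N, s) = (2 + N)/((2*s)) = (2 + N)*(1/(2*s)) = (2 + N)/(2*s))
-22*H(7, (3 + p(-3, -4))²)*3 = -11*(2 + 7)/((3 - 4)²)*3 = -11*9/((-1)²)*3 = -11*9/1*3 = -11*9*3 = -22*9/2*3 = -99*3 = -297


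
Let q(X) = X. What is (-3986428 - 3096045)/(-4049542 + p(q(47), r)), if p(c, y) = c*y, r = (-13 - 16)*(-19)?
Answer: 7082473/4023645 ≈ 1.7602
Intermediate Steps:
r = 551 (r = -29*(-19) = 551)
(-3986428 - 3096045)/(-4049542 + p(q(47), r)) = (-3986428 - 3096045)/(-4049542 + 47*551) = -7082473/(-4049542 + 25897) = -7082473/(-4023645) = -7082473*(-1/4023645) = 7082473/4023645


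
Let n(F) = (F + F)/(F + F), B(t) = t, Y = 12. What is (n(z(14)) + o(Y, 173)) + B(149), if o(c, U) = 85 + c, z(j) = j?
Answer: 247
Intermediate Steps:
n(F) = 1 (n(F) = (2*F)/((2*F)) = (2*F)*(1/(2*F)) = 1)
(n(z(14)) + o(Y, 173)) + B(149) = (1 + (85 + 12)) + 149 = (1 + 97) + 149 = 98 + 149 = 247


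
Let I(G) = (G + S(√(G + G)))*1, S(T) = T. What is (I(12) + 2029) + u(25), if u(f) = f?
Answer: 2066 + 2*√6 ≈ 2070.9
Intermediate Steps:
I(G) = G + √2*√G (I(G) = (G + √(G + G))*1 = (G + √(2*G))*1 = (G + √2*√G)*1 = G + √2*√G)
(I(12) + 2029) + u(25) = ((12 + √2*√12) + 2029) + 25 = ((12 + √2*(2*√3)) + 2029) + 25 = ((12 + 2*√6) + 2029) + 25 = (2041 + 2*√6) + 25 = 2066 + 2*√6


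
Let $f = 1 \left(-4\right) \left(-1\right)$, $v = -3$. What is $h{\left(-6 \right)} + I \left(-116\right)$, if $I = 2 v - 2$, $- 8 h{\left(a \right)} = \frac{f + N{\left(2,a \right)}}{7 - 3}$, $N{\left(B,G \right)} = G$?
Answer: $\frac{14849}{16} \approx 928.06$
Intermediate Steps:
$f = 4$ ($f = \left(-4\right) \left(-1\right) = 4$)
$h{\left(a \right)} = - \frac{1}{8} - \frac{a}{32}$ ($h{\left(a \right)} = - \frac{\left(4 + a\right) \frac{1}{7 - 3}}{8} = - \frac{\left(4 + a\right) \frac{1}{4}}{8} = - \frac{1 + \frac{a}{4}}{8} = - \frac{1}{8} - \frac{a}{32}$)
$I = -8$ ($I = 2 \left(-3\right) - 2 = -6 - 2 = -8$)
$h{\left(-6 \right)} + I \left(-116\right) = \left(- \frac{1}{8} - - \frac{3}{16}\right) - -928 = \left(- \frac{1}{8} + \frac{3}{16}\right) + 928 = \frac{1}{16} + 928 = \frac{14849}{16}$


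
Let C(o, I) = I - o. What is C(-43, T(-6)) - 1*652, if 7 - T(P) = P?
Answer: -596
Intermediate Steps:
T(P) = 7 - P
C(-43, T(-6)) - 1*652 = ((7 - 1*(-6)) - 1*(-43)) - 1*652 = ((7 + 6) + 43) - 652 = (13 + 43) - 652 = 56 - 652 = -596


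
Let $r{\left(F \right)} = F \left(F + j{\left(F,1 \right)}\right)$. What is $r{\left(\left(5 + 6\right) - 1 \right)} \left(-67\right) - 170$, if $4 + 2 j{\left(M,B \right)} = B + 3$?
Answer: $-6870$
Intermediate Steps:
$j{\left(M,B \right)} = - \frac{1}{2} + \frac{B}{2}$ ($j{\left(M,B \right)} = -2 + \frac{B + 3}{2} = -2 + \frac{3 + B}{2} = -2 + \left(\frac{3}{2} + \frac{B}{2}\right) = - \frac{1}{2} + \frac{B}{2}$)
$r{\left(F \right)} = F^{2}$ ($r{\left(F \right)} = F \left(F + \left(- \frac{1}{2} + \frac{1}{2} \cdot 1\right)\right) = F \left(F + \left(- \frac{1}{2} + \frac{1}{2}\right)\right) = F \left(F + 0\right) = F F = F^{2}$)
$r{\left(\left(5 + 6\right) - 1 \right)} \left(-67\right) - 170 = \left(\left(5 + 6\right) - 1\right)^{2} \left(-67\right) - 170 = \left(11 - 1\right)^{2} \left(-67\right) - 170 = 10^{2} \left(-67\right) - 170 = 100 \left(-67\right) - 170 = -6700 - 170 = -6870$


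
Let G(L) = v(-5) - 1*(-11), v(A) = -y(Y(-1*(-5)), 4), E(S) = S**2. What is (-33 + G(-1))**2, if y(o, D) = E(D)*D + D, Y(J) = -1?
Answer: 8100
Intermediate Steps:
y(o, D) = D + D**3 (y(o, D) = D**2*D + D = D**3 + D = D + D**3)
v(A) = -68 (v(A) = -(4 + 4**3) = -(4 + 64) = -1*68 = -68)
G(L) = -57 (G(L) = -68 - 1*(-11) = -68 + 11 = -57)
(-33 + G(-1))**2 = (-33 - 57)**2 = (-90)**2 = 8100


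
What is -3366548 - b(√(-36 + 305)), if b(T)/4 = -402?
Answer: -3364940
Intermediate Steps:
b(T) = -1608 (b(T) = 4*(-402) = -1608)
-3366548 - b(√(-36 + 305)) = -3366548 - 1*(-1608) = -3366548 + 1608 = -3364940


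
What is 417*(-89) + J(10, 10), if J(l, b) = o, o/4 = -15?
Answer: -37173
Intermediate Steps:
o = -60 (o = 4*(-15) = -60)
J(l, b) = -60
417*(-89) + J(10, 10) = 417*(-89) - 60 = -37113 - 60 = -37173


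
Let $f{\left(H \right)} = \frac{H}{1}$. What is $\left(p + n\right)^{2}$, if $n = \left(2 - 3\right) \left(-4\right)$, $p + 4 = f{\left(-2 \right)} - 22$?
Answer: $576$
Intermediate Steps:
$f{\left(H \right)} = H$ ($f{\left(H \right)} = H 1 = H$)
$p = -28$ ($p = -4 - 24 = -28$)
$n = 4$ ($n = \left(-1\right) \left(-4\right) = 4$)
$\left(p + n\right)^{2} = \left(-28 + 4\right)^{2} = \left(-24\right)^{2} = 576$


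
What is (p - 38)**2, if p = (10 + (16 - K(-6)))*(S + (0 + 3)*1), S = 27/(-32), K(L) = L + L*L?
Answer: 139129/64 ≈ 2173.9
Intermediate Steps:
K(L) = L + L**2
S = -27/32 (S = 27*(-1/32) = -27/32 ≈ -0.84375)
p = -69/8 (p = (10 + (16 - (-6)*(1 - 6)))*(-27/32 + (0 + 3)*1) = (10 + (16 - (-6)*(-5)))*(-27/32 + 3*1) = (10 + (16 - 1*30))*(-27/32 + 3) = (10 + (16 - 30))*(69/32) = (10 - 14)*(69/32) = -4*69/32 = -69/8 ≈ -8.6250)
(p - 38)**2 = (-69/8 - 38)**2 = (-373/8)**2 = 139129/64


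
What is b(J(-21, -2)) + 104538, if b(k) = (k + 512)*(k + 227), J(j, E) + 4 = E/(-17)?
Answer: 62975416/289 ≈ 2.1791e+5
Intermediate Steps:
J(j, E) = -4 - E/17 (J(j, E) = -4 + E/(-17) = -4 + E*(-1/17) = -4 - E/17)
b(k) = (227 + k)*(512 + k) (b(k) = (512 + k)*(227 + k) = (227 + k)*(512 + k))
b(J(-21, -2)) + 104538 = (116224 + (-4 - 1/17*(-2))² + 739*(-4 - 1/17*(-2))) + 104538 = (116224 + (-4 + 2/17)² + 739*(-4 + 2/17)) + 104538 = (116224 + (-66/17)² + 739*(-66/17)) + 104538 = (116224 + 4356/289 - 48774/17) + 104538 = 32763934/289 + 104538 = 62975416/289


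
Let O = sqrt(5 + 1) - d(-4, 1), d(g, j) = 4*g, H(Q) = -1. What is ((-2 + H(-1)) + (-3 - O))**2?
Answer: (22 + sqrt(6))**2 ≈ 597.78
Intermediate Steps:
O = 16 + sqrt(6) (O = sqrt(5 + 1) - 4*(-4) = sqrt(6) - 1*(-16) = sqrt(6) + 16 = 16 + sqrt(6) ≈ 18.449)
((-2 + H(-1)) + (-3 - O))**2 = ((-2 - 1) + (-3 - (16 + sqrt(6))))**2 = (-3 + (-3 + (-16 - sqrt(6))))**2 = (-3 + (-19 - sqrt(6)))**2 = (-22 - sqrt(6))**2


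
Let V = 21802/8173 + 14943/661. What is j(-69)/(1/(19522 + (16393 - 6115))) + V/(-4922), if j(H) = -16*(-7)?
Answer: 8068005185852849/2417307406 ≈ 3.3376e+6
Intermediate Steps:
V = 12412751/491123 (V = 21802*(1/8173) + 14943*(1/661) = 1982/743 + 14943/661 = 12412751/491123 ≈ 25.274)
j(H) = 112
j(-69)/(1/(19522 + (16393 - 6115))) + V/(-4922) = 112/(1/(19522 + (16393 - 6115))) + (12412751/491123)/(-4922) = 112/(1/(19522 + 10278)) + (12412751/491123)*(-1/4922) = 112/(1/29800) - 12412751/2417307406 = 112*29800 - 12412751/2417307406 = 3337600 - 12412751/2417307406 = 8068005185852849/2417307406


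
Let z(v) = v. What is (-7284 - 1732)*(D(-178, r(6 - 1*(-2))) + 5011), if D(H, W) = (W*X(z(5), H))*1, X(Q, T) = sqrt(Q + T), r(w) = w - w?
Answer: -45179176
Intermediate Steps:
r(w) = 0
D(H, W) = W*sqrt(5 + H) (D(H, W) = (W*sqrt(5 + H))*1 = W*sqrt(5 + H))
(-7284 - 1732)*(D(-178, r(6 - 1*(-2))) + 5011) = (-7284 - 1732)*(0*sqrt(5 - 178) + 5011) = -9016*(0*sqrt(-173) + 5011) = -9016*(0*(I*sqrt(173)) + 5011) = -9016*(0 + 5011) = -9016*5011 = -45179176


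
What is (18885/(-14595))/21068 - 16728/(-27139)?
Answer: 48982263913/79475258828 ≈ 0.61632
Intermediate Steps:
(18885/(-14595))/21068 - 16728/(-27139) = (18885*(-1/14595))*(1/21068) - 16728*(-1/27139) = -1259/973*1/21068 + 16728/27139 = -1259/20499164 + 16728/27139 = 48982263913/79475258828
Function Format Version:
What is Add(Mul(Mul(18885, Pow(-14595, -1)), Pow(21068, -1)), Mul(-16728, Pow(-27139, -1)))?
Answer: Rational(48982263913, 79475258828) ≈ 0.61632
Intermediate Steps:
Add(Mul(Mul(18885, Pow(-14595, -1)), Pow(21068, -1)), Mul(-16728, Pow(-27139, -1))) = Add(Mul(Mul(18885, Rational(-1, 14595)), Rational(1, 21068)), Mul(-16728, Rational(-1, 27139))) = Add(Mul(Rational(-1259, 973), Rational(1, 21068)), Rational(16728, 27139)) = Add(Rational(-1259, 20499164), Rational(16728, 27139)) = Rational(48982263913, 79475258828)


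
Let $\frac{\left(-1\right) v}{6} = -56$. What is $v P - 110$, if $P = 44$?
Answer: $14674$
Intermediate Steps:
$v = 336$ ($v = \left(-6\right) \left(-56\right) = 336$)
$v P - 110 = 336 \cdot 44 - 110 = 14784 - 110 = 14674$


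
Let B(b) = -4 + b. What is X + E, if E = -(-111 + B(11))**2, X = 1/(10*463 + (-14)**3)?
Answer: -20398975/1886 ≈ -10816.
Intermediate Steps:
X = 1/1886 (X = 1/(4630 - 2744) = 1/1886 ≈ 0.00053022)
E = -10816 (E = -(-111 + (-4 + 11))**2 = -(-111 + 7)**2 = -1*(-104)**2 = -1*10816 = -10816)
X + E = 1/1886 - 10816 = -20398975/1886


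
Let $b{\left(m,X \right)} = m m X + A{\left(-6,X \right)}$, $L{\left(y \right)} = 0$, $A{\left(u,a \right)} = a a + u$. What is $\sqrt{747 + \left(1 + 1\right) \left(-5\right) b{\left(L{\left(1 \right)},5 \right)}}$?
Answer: $\sqrt{557} \approx 23.601$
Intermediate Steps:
$A{\left(u,a \right)} = u + a^{2}$ ($A{\left(u,a \right)} = a^{2} + u = u + a^{2}$)
$b{\left(m,X \right)} = -6 + X^{2} + X m^{2}$ ($b{\left(m,X \right)} = m m X + \left(-6 + X^{2}\right) = m^{2} X + \left(-6 + X^{2}\right) = X m^{2} + \left(-6 + X^{2}\right) = -6 + X^{2} + X m^{2}$)
$\sqrt{747 + \left(1 + 1\right) \left(-5\right) b{\left(L{\left(1 \right)},5 \right)}} = \sqrt{747 + \left(1 + 1\right) \left(-5\right) \left(-6 + 5^{2} + 5 \cdot 0^{2}\right)} = \sqrt{747 + 2 \left(-5\right) \left(-6 + 25 + 5 \cdot 0\right)} = \sqrt{747 - 10 \left(-6 + 25 + 0\right)} = \sqrt{747 - 190} = \sqrt{557}$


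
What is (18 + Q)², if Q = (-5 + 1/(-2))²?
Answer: 37249/16 ≈ 2328.1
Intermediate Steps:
Q = 121/4 (Q = (-5 - ½)² = (-11/2)² = 121/4 ≈ 30.250)
(18 + Q)² = (18 + 121/4)² = (193/4)² = 37249/16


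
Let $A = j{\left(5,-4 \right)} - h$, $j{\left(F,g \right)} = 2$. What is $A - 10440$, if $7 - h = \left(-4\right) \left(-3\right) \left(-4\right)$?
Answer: $-10493$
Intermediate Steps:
$h = 55$ ($h = 7 - \left(-4\right) \left(-3\right) \left(-4\right) = 7 - 12 \left(-4\right) = 7 - -48 = 7 + 48 = 55$)
$A = -53$ ($A = 2 - 55 = -53$)
$A - 10440 = -53 - 10440 = -10493$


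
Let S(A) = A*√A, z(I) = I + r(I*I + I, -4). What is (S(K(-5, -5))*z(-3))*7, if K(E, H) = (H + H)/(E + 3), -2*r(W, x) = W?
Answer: -210*√5 ≈ -469.57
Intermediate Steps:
r(W, x) = -W/2
K(E, H) = 2*H/(3 + E) (K(E, H) = (2*H)/(3 + E) = 2*H/(3 + E))
z(I) = I/2 - I²/2 (z(I) = I - (I*I + I)/2 = I - (I² + I)/2 = I - (I + I²)/2 = I + (-I/2 - I²/2) = I/2 - I²/2)
S(A) = A^(3/2)
(S(K(-5, -5))*z(-3))*7 = ((2*(-5)/(3 - 5))^(3/2)*((½)*(-3)*(1 - 1*(-3))))*7 = ((2*(-5)/(-2))^(3/2)*((½)*(-3)*(1 + 3)))*7 = ((2*(-5)*(-½))^(3/2)*((½)*(-3)*4))*7 = (5^(3/2)*(-6))*7 = ((5*√5)*(-6))*7 = -30*√5*7 = -210*√5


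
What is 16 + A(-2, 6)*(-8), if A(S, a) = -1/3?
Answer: 56/3 ≈ 18.667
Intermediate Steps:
A(S, a) = -⅓ (A(S, a) = -1*⅓ = -⅓)
16 + A(-2, 6)*(-8) = 16 - ⅓*(-8) = 16 + 8/3 = 56/3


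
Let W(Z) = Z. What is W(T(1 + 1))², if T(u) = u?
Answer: 4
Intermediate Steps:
W(T(1 + 1))² = (1 + 1)² = 2² = 4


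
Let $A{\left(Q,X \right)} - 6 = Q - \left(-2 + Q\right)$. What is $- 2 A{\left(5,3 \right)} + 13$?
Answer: $-3$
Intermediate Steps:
$A{\left(Q,X \right)} = 8$ ($A{\left(Q,X \right)} = 6 + \left(Q - \left(-2 + Q\right)\right) = 6 + 2 = 8$)
$- 2 A{\left(5,3 \right)} + 13 = \left(-2\right) 8 + 13 = -16 + 13 = -3$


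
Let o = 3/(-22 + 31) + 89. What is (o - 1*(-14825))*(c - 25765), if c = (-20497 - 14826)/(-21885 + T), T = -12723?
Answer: -39894639437171/103824 ≈ -3.8425e+8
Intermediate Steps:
o = 268/3 (o = 3/9 + 89 = 3*(⅑) + 89 = ⅓ + 89 = 268/3 ≈ 89.333)
c = 35323/34608 (c = (-20497 - 14826)/(-21885 - 12723) = -35323/(-34608) = -35323*(-1/34608) = 35323/34608 ≈ 1.0207)
(o - 1*(-14825))*(c - 25765) = (268/3 - 1*(-14825))*(35323/34608 - 25765) = (268/3 + 14825)*(-891639797/34608) = (44743/3)*(-891639797/34608) = -39894639437171/103824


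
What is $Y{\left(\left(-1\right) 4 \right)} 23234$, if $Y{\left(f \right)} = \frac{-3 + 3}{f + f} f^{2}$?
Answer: $0$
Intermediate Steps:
$Y{\left(f \right)} = 0$ ($Y{\left(f \right)} = \frac{0}{2 f} f^{2} = 0 \frac{1}{2 f} f^{2} = 0 f^{2} = 0$)
$Y{\left(\left(-1\right) 4 \right)} 23234 = 0 \cdot 23234 = 0$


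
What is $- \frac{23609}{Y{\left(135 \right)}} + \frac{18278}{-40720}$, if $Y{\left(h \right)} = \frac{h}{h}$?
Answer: $- \frac{480688379}{20360} \approx -23609.0$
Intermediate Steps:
$Y{\left(h \right)} = 1$
$- \frac{23609}{Y{\left(135 \right)}} + \frac{18278}{-40720} = - \frac{23609}{1} + \frac{18278}{-40720} = \left(-23609\right) 1 + 18278 \left(- \frac{1}{40720}\right) = -23609 - \frac{9139}{20360} = - \frac{480688379}{20360}$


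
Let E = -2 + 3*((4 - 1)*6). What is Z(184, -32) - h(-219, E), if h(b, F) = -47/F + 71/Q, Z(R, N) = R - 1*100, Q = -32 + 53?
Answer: 89023/1092 ≈ 81.523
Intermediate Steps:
Q = 21
Z(R, N) = -100 + R (Z(R, N) = R - 100 = -100 + R)
E = 52 (E = -2 + 3*(3*6) = -2 + 3*18 = -2 + 54 = 52)
h(b, F) = 71/21 - 47/F (h(b, F) = -47/F + 71/21 = 71/21 - 47/F)
Z(184, -32) - h(-219, E) = (-100 + 184) - (71/21 - 47/52) = 84 - (71/21 - 47*1/52) = 84 - (71/21 - 47/52) = 84 - 1*2705/1092 = 84 - 2705/1092 = 89023/1092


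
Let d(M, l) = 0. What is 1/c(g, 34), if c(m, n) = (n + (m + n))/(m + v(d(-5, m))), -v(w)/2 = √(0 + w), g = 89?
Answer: 89/157 ≈ 0.56688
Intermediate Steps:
v(w) = -2*√w (v(w) = -2*√(0 + w) = -2*√w)
c(m, n) = (m + 2*n)/m (c(m, n) = (n + (m + n))/(m - 2*√0) = (m + 2*n)/(m - 2*0) = (m + 2*n)/(m + 0) = (m + 2*n)/m)
1/c(g, 34) = 1/((89 + 2*34)/89) = 1/((89 + 68)/89) = 1/((1/89)*157) = 1/(157/89) = 89/157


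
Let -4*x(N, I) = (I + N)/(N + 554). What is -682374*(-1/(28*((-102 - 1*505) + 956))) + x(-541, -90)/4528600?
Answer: 5738941027819/82185032800 ≈ 69.829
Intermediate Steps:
x(N, I) = -(I + N)/(4*(554 + N)) (x(N, I) = -(I + N)/(4*(N + 554)) = -(I + N)/(4*(554 + N)))
-682374*(-1/(28*((-102 - 1*505) + 956))) + x(-541, -90)/4528600 = -682374*(-1/(28*((-102 - 1*505) + 956))) + ((-1*(-90) - 1*(-541))/(4*(554 - 541)))/4528600 = -682374*(-1/(28*((-102 - 505) + 956))) + ((1/4)*(90 + 541)/13)*(1/4528600) = -682374*(-1/(28*(-607 + 956))) + ((1/4)*(1/13)*631)*(1/4528600) = -682374/((-28*349)) + (631/52)*(1/4528600) = -682374/(-9772) + 631/235487200 = -682374*(-1/9772) + 631/235487200 = 48741/698 + 631/235487200 = 5738941027819/82185032800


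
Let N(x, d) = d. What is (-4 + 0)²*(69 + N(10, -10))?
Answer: 944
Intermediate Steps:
(-4 + 0)²*(69 + N(10, -10)) = (-4 + 0)²*(69 - 10) = (-4)²*59 = 16*59 = 944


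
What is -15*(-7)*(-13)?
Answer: -1365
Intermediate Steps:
-15*(-7)*(-13) = 105*(-13) = -1365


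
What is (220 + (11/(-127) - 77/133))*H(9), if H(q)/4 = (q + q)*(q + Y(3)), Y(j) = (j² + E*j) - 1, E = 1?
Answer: 762125760/2413 ≈ 3.1584e+5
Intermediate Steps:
Y(j) = -1 + j + j² (Y(j) = (j² + 1*j) - 1 = (j² + j) - 1 = (j + j²) - 1 = -1 + j + j²)
H(q) = 8*q*(11 + q) (H(q) = 4*((q + q)*(q + (-1 + 3 + 3²))) = 4*((2*q)*(q + (-1 + 3 + 9))) = 4*((2*q)*(q + 11)) = 4*((2*q)*(11 + q)) = 4*(2*q*(11 + q)) = 8*q*(11 + q))
(220 + (11/(-127) - 77/133))*H(9) = (220 + (11/(-127) - 77/133))*(8*9*(11 + 9)) = (220 + (11*(-1/127) - 77*1/133))*(8*9*20) = (220 + (-11/127 - 11/19))*1440 = (220 - 1606/2413)*1440 = (529254/2413)*1440 = 762125760/2413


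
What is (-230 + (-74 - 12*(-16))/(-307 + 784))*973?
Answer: -106633016/477 ≈ -2.2355e+5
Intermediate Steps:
(-230 + (-74 - 12*(-16))/(-307 + 784))*973 = (-230 + (-74 + 192)/477)*973 = (-230 + 118*(1/477))*973 = (-230 + 118/477)*973 = -109592/477*973 = -106633016/477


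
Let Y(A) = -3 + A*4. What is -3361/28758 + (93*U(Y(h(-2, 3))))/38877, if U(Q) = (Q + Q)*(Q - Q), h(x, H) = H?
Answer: -3361/28758 ≈ -0.11687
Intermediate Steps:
Y(A) = -3 + 4*A
U(Q) = 0 (U(Q) = (2*Q)*0 = 0)
-3361/28758 + (93*U(Y(h(-2, 3))))/38877 = -3361/28758 + (93*0)/38877 = -3361*1/28758 + 0*(1/38877) = -3361/28758 + 0 = -3361/28758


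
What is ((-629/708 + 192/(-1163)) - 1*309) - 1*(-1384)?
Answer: 884291837/823404 ≈ 1073.9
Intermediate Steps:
((-629/708 + 192/(-1163)) - 1*309) - 1*(-1384) = ((-629*1/708 + 192*(-1/1163)) - 309) + 1384 = ((-629/708 - 192/1163) - 309) + 1384 = (-867463/823404 - 309) + 1384 = -255299299/823404 + 1384 = 884291837/823404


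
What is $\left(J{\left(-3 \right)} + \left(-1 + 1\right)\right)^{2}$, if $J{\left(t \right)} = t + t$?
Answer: $36$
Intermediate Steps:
$J{\left(t \right)} = 2 t$
$\left(J{\left(-3 \right)} + \left(-1 + 1\right)\right)^{2} = \left(2 \left(-3\right) + \left(-1 + 1\right)\right)^{2} = \left(-6 + 0\right)^{2} = \left(-6\right)^{2} = 36$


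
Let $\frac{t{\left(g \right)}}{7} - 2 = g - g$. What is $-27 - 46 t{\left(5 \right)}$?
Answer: $-671$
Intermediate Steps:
$t{\left(g \right)} = 14$ ($t{\left(g \right)} = 14 + 7 \left(g - g\right) = 14 + 7 \cdot 0 = 14 + 0 = 14$)
$-27 - 46 t{\left(5 \right)} = -27 - 644 = -671$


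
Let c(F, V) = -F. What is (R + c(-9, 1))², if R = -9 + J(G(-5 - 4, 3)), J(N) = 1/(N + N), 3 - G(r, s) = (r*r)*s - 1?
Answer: 1/228484 ≈ 4.3767e-6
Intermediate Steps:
G(r, s) = 4 - s*r² (G(r, s) = 3 - ((r*r)*s - 1) = 3 - (r²*s - 1) = 3 - (s*r² - 1) = 3 - (-1 + s*r²) = 3 + (1 - s*r²) = 4 - s*r²)
J(N) = 1/(2*N)
R = -4303/478 (R = -9 + 1/(2*(4 - 1*3*(-5 - 4)²)) = -9 + 1/(2*(4 - 1*3*(-9)²)) = -9 + 1/(2*(4 - 1*3*81)) = -9 + 1/(2*(4 - 243)) = -9 + (½)/(-239) = -9 + (½)*(-1/239) = -9 - 1/478 = -4303/478 ≈ -9.0021)
(R + c(-9, 1))² = (-4303/478 - 1*(-9))² = (-4303/478 + 9)² = (-1/478)² = 1/228484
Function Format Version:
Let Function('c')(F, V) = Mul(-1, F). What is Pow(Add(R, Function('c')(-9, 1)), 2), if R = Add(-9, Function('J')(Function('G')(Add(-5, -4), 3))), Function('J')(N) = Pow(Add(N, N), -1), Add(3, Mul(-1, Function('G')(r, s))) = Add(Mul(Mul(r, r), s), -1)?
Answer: Rational(1, 228484) ≈ 4.3767e-6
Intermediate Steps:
Function('G')(r, s) = Add(4, Mul(-1, s, Pow(r, 2))) (Function('G')(r, s) = Add(3, Mul(-1, Add(Mul(Mul(r, r), s), -1))) = Add(3, Mul(-1, Add(Mul(Pow(r, 2), s), -1))) = Add(3, Mul(-1, Add(Mul(s, Pow(r, 2)), -1))) = Add(3, Mul(-1, Add(-1, Mul(s, Pow(r, 2))))) = Add(3, Add(1, Mul(-1, s, Pow(r, 2)))) = Add(4, Mul(-1, s, Pow(r, 2))))
Function('J')(N) = Mul(Rational(1, 2), Pow(N, -1)) (Function('J')(N) = Pow(Mul(2, N), -1) = Mul(Rational(1, 2), Pow(N, -1)))
R = Rational(-4303, 478) (R = Add(-9, Mul(Rational(1, 2), Pow(Add(4, Mul(-1, 3, Pow(Add(-5, -4), 2))), -1))) = Add(-9, Mul(Rational(1, 2), Pow(Add(4, Mul(-1, 3, Pow(-9, 2))), -1))) = Add(-9, Mul(Rational(1, 2), Pow(Add(4, Mul(-1, 3, 81)), -1))) = Add(-9, Mul(Rational(1, 2), Pow(Add(4, -243), -1))) = Add(-9, Mul(Rational(1, 2), Pow(-239, -1))) = Add(-9, Mul(Rational(1, 2), Rational(-1, 239))) = Add(-9, Rational(-1, 478)) = Rational(-4303, 478) ≈ -9.0021)
Pow(Add(R, Function('c')(-9, 1)), 2) = Pow(Add(Rational(-4303, 478), Mul(-1, -9)), 2) = Pow(Add(Rational(-4303, 478), 9), 2) = Pow(Rational(-1, 478), 2) = Rational(1, 228484)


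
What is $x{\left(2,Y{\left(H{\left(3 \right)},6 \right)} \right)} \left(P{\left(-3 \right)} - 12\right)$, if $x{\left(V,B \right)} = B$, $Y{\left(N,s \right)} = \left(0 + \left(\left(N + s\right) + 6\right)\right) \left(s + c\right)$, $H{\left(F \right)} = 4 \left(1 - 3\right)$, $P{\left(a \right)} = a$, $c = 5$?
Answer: $-660$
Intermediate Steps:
$H{\left(F \right)} = -8$ ($H{\left(F \right)} = 4 \left(-2\right) = -8$)
$Y{\left(N,s \right)} = \left(5 + s\right) \left(6 + N + s\right)$ ($Y{\left(N,s \right)} = \left(0 + \left(\left(N + s\right) + 6\right)\right) \left(s + 5\right) = \left(0 + \left(6 + N + s\right)\right) \left(5 + s\right) = \left(6 + N + s\right) \left(5 + s\right) = \left(5 + s\right) \left(6 + N + s\right)$)
$x{\left(2,Y{\left(H{\left(3 \right)},6 \right)} \right)} \left(P{\left(-3 \right)} - 12\right) = \left(30 + 6^{2} + 5 \left(-8\right) + 11 \cdot 6 - 48\right) \left(-3 - 12\right) = \left(30 + 36 - 40 + 66 - 48\right) \left(-15\right) = 44 \left(-15\right) = -660$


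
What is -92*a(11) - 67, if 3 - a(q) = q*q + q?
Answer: 11801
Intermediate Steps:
a(q) = 3 - q - q² (a(q) = 3 - (q*q + q) = 3 - (q² + q) = 3 - (q + q²) = 3 + (-q - q²) = 3 - q - q²)
-92*a(11) - 67 = -92*(3 - 1*11 - 1*11²) - 67 = -92*(3 - 11 - 1*121) - 67 = -92*(3 - 11 - 121) - 67 = -92*(-129) - 67 = 11868 - 67 = 11801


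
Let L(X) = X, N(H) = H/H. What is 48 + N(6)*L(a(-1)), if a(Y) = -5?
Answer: 43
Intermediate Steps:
N(H) = 1
48 + N(6)*L(a(-1)) = 48 + 1*(-5) = 48 - 5 = 43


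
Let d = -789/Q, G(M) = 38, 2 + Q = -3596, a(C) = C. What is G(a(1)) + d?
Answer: 137513/3598 ≈ 38.219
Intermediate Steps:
Q = -3598 (Q = -2 - 3596 = -3598)
d = 789/3598 (d = -789/(-3598) = -789*(-1/3598) = 789/3598 ≈ 0.21929)
G(a(1)) + d = 38 + 789/3598 = 137513/3598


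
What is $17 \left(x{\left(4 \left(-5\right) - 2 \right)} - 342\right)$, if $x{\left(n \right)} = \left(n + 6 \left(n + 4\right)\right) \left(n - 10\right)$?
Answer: $64906$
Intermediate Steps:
$x{\left(n \right)} = \left(-10 + n\right) \left(24 + 7 n\right)$ ($x{\left(n \right)} = \left(n + 6 \left(4 + n\right)\right) \left(-10 + n\right) = \left(n + \left(24 + 6 n\right)\right) \left(-10 + n\right) = \left(24 + 7 n\right) \left(-10 + n\right) = \left(-10 + n\right) \left(24 + 7 n\right)$)
$17 \left(x{\left(4 \left(-5\right) - 2 \right)} - 342\right) = 17 \left(\left(-240 - 46 \left(4 \left(-5\right) - 2\right) + 7 \left(4 \left(-5\right) - 2\right)^{2}\right) - 342\right) = 17 \left(\left(-240 - 46 \left(-20 - 2\right) + 7 \left(-20 - 2\right)^{2}\right) - 342\right) = 17 \left(\left(-240 - -1012 + 7 \left(-22\right)^{2}\right) - 342\right) = 17 \left(\left(-240 + 1012 + 7 \cdot 484\right) - 342\right) = 17 \left(\left(-240 + 1012 + 3388\right) - 342\right) = 17 \left(4160 - 342\right) = 17 \cdot 3818 = 64906$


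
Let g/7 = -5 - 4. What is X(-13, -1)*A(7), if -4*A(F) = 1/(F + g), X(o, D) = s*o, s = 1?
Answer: -13/224 ≈ -0.058036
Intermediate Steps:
X(o, D) = o (X(o, D) = 1*o = o)
g = -63 (g = 7*(-5 - 4) = 7*(-9) = -63)
A(F) = -1/(4*(-63 + F)) (A(F) = -1/(4*(F - 63)) = -1/(4*(-63 + F)))
X(-13, -1)*A(7) = -(-13)/(-252 + 4*7) = -(-13)/(-252 + 28) = -(-13)/(-224) = -(-13)*(-1)/224 = -13*1/224 = -13/224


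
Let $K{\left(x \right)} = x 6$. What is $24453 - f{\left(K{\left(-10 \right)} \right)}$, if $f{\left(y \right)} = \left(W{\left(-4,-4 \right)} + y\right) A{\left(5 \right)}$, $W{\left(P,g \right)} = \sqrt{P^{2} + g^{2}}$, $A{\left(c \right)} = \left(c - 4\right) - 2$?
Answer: $24393 + 4 \sqrt{2} \approx 24399.0$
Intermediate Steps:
$A{\left(c \right)} = -6 + c$ ($A{\left(c \right)} = \left(-4 + c\right) - 2 = -6 + c$)
$K{\left(x \right)} = 6 x$
$f{\left(y \right)} = - y - 4 \sqrt{2}$ ($f{\left(y \right)} = \left(\sqrt{\left(-4\right)^{2} + \left(-4\right)^{2}} + y\right) \left(-6 + 5\right) = \left(\sqrt{16 + 16} + y\right) \left(-1\right) = \left(\sqrt{32} + y\right) \left(-1\right) = \left(4 \sqrt{2} + y\right) \left(-1\right) = \left(y + 4 \sqrt{2}\right) \left(-1\right) = - y - 4 \sqrt{2}$)
$24453 - f{\left(K{\left(-10 \right)} \right)} = 24453 - \left(- 6 \left(-10\right) - 4 \sqrt{2}\right) = 24453 - \left(\left(-1\right) \left(-60\right) - 4 \sqrt{2}\right) = 24453 - \left(60 - 4 \sqrt{2}\right) = 24393 + 4 \sqrt{2}$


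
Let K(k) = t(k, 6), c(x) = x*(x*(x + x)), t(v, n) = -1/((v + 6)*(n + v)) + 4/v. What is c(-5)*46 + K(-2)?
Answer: -184033/16 ≈ -11502.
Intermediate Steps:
t(v, n) = 4/v - 1/((6 + v)*(n + v)) (t(v, n) = -1/((6 + v)*(n + v)) + 4/v = 4/v - 1/((6 + v)*(n + v)))
c(x) = 2*x**3 (c(x) = x*(x*(2*x)) = x*(2*x**2) = 2*x**3)
K(k) = (144 + 4*k**2 + 47*k)/(k*(36 + k**2 + 12*k)) (K(k) = (4*k**2 + 23*k + 24*6 + 4*6*k)/(k*(k**2 + 6*6 + 6*k + 6*k)) = (4*k**2 + 23*k + 144 + 24*k)/(k*(k**2 + 36 + 6*k + 6*k)) = (144 + 4*k**2 + 47*k)/(k*(36 + k**2 + 12*k)))
c(-5)*46 + K(-2) = (2*(-5)**3)*46 + (144 + 4*(-2)**2 + 47*(-2))/((-2)*(36 + (-2)**2 + 12*(-2))) = (2*(-125))*46 - (144 + 4*4 - 94)/(2*(36 + 4 - 24)) = -250*46 - 1/2*(144 + 16 - 94)/16 = -11500 - 1/2*1/16*66 = -11500 - 33/16 = -184033/16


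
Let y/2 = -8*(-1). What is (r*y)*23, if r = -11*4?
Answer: -16192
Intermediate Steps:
r = -44
y = 16 (y = 2*(-8*(-1)) = 2*8 = 16)
(r*y)*23 = -44*16*23 = -704*23 = -16192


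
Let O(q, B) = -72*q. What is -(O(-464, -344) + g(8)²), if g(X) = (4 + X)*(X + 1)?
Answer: -45072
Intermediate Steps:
g(X) = (1 + X)*(4 + X) (g(X) = (4 + X)*(1 + X) = (1 + X)*(4 + X))
-(O(-464, -344) + g(8)²) = -(-72*(-464) + (4 + 8² + 5*8)²) = -(33408 + (4 + 64 + 40)²) = -(33408 + 108²) = -(33408 + 11664) = -1*45072 = -45072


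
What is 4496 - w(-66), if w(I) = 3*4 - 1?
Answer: 4485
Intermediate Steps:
w(I) = 11 (w(I) = 12 - 1 = 11)
4496 - w(-66) = 4496 - 1*11 = 4496 - 11 = 4485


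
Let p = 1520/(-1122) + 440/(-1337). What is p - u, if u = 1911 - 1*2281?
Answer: 276258130/750057 ≈ 368.32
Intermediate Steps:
u = -370 (u = 1911 - 2281 = -370)
p = -1262960/750057 (p = 1520*(-1/1122) + 440*(-1/1337) = -760/561 - 440/1337 = -1262960/750057 ≈ -1.6838)
p - u = -1262960/750057 - 1*(-370) = -1262960/750057 + 370 = 276258130/750057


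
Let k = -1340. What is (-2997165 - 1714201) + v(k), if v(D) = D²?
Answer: -2915766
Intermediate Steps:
(-2997165 - 1714201) + v(k) = (-2997165 - 1714201) + (-1340)² = -4711366 + 1795600 = -2915766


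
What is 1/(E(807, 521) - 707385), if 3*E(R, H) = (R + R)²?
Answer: 1/160947 ≈ 6.2132e-6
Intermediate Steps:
E(R, H) = 4*R²/3 (E(R, H) = (R + R)²/3 = (2*R)²/3 = (4*R²)/3 = 4*R²/3)
1/(E(807, 521) - 707385) = 1/((4/3)*807² - 707385) = 1/((4/3)*651249 - 707385) = 1/(868332 - 707385) = 1/160947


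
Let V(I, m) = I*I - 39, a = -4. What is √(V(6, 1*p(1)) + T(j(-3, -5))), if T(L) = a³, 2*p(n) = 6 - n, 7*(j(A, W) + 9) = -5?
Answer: I*√67 ≈ 8.1853*I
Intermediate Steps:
j(A, W) = -68/7 (j(A, W) = -9 + (⅐)*(-5) = -9 - 5/7 = -68/7)
p(n) = 3 - n/2 (p(n) = (6 - n)/2 = 3 - n/2)
T(L) = -64 (T(L) = (-4)³ = -64)
V(I, m) = -39 + I² (V(I, m) = I² - 39 = -39 + I²)
√(V(6, 1*p(1)) + T(j(-3, -5))) = √((-39 + 6²) - 64) = √((-39 + 36) - 64) = √(-3 - 64) = √(-67) = I*√67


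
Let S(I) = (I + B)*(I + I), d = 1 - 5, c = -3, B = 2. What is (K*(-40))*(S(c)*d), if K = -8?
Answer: -7680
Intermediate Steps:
d = -4
S(I) = 2*I*(2 + I) (S(I) = (I + 2)*(I + I) = (2 + I)*(2*I) = 2*I*(2 + I))
(K*(-40))*(S(c)*d) = (-8*(-40))*((2*(-3)*(2 - 3))*(-4)) = 320*((2*(-3)*(-1))*(-4)) = 320*(6*(-4)) = 320*(-24) = -7680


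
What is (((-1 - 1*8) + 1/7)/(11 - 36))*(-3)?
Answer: -186/175 ≈ -1.0629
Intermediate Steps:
(((-1 - 1*8) + 1/7)/(11 - 36))*(-3) = (((-1 - 8) + ⅐)/(-25))*(-3) = ((-9 + ⅐)*(-1/25))*(-3) = -62/7*(-1/25)*(-3) = (62/175)*(-3) = -186/175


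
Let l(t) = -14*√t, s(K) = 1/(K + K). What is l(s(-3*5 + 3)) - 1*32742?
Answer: -32742 - 7*I*√6/6 ≈ -32742.0 - 2.8577*I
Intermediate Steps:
s(K) = 1/(2*K)
l(s(-3*5 + 3)) - 1*32742 = -14*√2*(I*√3/6)/2 - 1*32742 = -14*√2*(I*√3/6)/2 - 32742 = -14*I*√6/12 - 32742 = -7*I*√6/6 - 32742 = -32742 - 7*I*√6/6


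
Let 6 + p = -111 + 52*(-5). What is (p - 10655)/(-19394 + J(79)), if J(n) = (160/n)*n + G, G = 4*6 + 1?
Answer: 11032/19209 ≈ 0.57431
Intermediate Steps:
G = 25 (G = 24 + 1 = 25)
J(n) = 185 (J(n) = (160/n)*n + 25 = 160 + 25 = 185)
p = -377 (p = -6 + (-111 + 52*(-5)) = -6 + (-111 - 260) = -6 - 371 = -377)
(p - 10655)/(-19394 + J(79)) = (-377 - 10655)/(-19394 + 185) = -11032/(-19209) = -11032*(-1/19209) = 11032/19209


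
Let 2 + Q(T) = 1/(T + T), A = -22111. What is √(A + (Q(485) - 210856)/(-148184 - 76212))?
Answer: 3*I*√29097864525502680870/108832060 ≈ 148.69*I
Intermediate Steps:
Q(T) = -2 + 1/(2*T) (Q(T) = -2 + 1/(T + T) = -2 + 1/(2*T))
√(A + (Q(485) - 210856)/(-148184 - 76212)) = √(-22111 + ((-2 + (½)/485) - 210856)/(-148184 - 76212)) = √(-22111 + ((-2 + (½)*(1/485)) - 210856)/(-224396)) = √(-22111 + ((-2 + 1/970) - 210856)*(-1/224396)) = √(-22111 + (-1939/970 - 210856)*(-1/224396)) = √(-22111 - 204532259/970*(-1/224396)) = √(-22111 + 204532259/217664120) = √(-4812566825061/217664120) = 3*I*√29097864525502680870/108832060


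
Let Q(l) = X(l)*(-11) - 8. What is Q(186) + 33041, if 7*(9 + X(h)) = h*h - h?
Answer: -146586/7 ≈ -20941.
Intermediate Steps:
X(h) = -9 - h/7 + h²/7 (X(h) = -9 + (h*h - h)/7 = -9 + (h² - h)/7 = -9 + (-h/7 + h²/7) = -9 - h/7 + h²/7)
Q(l) = 91 - 11*l²/7 + 11*l/7 (Q(l) = (-9 - l/7 + l²/7)*(-11) - 8 = (99 - 11*l²/7 + 11*l/7) - 8 = 91 - 11*l²/7 + 11*l/7)
Q(186) + 33041 = (91 - 11/7*186² + (11/7)*186) + 33041 = (91 - 11/7*34596 + 2046/7) + 33041 = (91 - 380556/7 + 2046/7) + 33041 = -377873/7 + 33041 = -146586/7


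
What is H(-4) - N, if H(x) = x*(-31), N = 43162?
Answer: -43038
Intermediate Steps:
H(x) = -31*x
H(-4) - N = -31*(-4) - 1*43162 = 124 - 43162 = -43038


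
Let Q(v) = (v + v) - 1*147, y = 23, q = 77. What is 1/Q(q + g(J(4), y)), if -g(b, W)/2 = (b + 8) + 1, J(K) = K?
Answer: -1/45 ≈ -0.022222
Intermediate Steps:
g(b, W) = -18 - 2*b (g(b, W) = -2*((b + 8) + 1) = -2*((8 + b) + 1) = -2*(9 + b) = -18 - 2*b)
Q(v) = -147 + 2*v (Q(v) = 2*v - 147 = -147 + 2*v)
1/Q(q + g(J(4), y)) = 1/(-147 + 2*(77 + (-18 - 2*4))) = 1/(-147 + 2*(77 + (-18 - 8))) = 1/(-147 + 2*(77 - 26)) = 1/(-147 + 2*51) = 1/(-147 + 102) = 1/(-45) = -1/45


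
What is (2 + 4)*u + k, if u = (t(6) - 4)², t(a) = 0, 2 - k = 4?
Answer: 94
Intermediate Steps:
k = -2 (k = 2 - 1*4 = 2 - 4 = -2)
u = 16 (u = (0 - 4)² = (-4)² = 16)
(2 + 4)*u + k = (2 + 4)*16 - 2 = 6*16 - 2 = 96 - 2 = 94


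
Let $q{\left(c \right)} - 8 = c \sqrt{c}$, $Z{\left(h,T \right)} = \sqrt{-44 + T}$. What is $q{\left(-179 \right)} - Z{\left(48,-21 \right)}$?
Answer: $8 - i \sqrt{65} - 179 i \sqrt{179} \approx 8.0 - 2402.9 i$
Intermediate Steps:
$q{\left(c \right)} = 8 + c^{\frac{3}{2}}$ ($q{\left(c \right)} = 8 + c \sqrt{c} = 8 + c^{\frac{3}{2}}$)
$q{\left(-179 \right)} - Z{\left(48,-21 \right)} = \left(8 + \left(-179\right)^{\frac{3}{2}}\right) - \sqrt{-44 - 21} = \left(8 - 179 i \sqrt{179}\right) - \sqrt{-65} = \left(8 - 179 i \sqrt{179}\right) - i \sqrt{65} = 8 - i \sqrt{65} - 179 i \sqrt{179}$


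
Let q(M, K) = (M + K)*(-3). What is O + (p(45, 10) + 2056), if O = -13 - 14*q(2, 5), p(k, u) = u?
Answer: 2347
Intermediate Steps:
q(M, K) = -3*K - 3*M (q(M, K) = (K + M)*(-3) = -3*K - 3*M)
O = 281 (O = -13 - 14*(-3*5 - 3*2) = -13 - 14*(-15 - 6) = -13 - 14*(-21) = -13 + 294 = 281)
O + (p(45, 10) + 2056) = 281 + (10 + 2056) = 281 + 2066 = 2347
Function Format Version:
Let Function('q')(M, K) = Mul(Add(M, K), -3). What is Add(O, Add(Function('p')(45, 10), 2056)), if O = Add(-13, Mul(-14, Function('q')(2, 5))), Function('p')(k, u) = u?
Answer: 2347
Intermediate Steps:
Function('q')(M, K) = Add(Mul(-3, K), Mul(-3, M)) (Function('q')(M, K) = Mul(Add(K, M), -3) = Add(Mul(-3, K), Mul(-3, M)))
O = 281 (O = Add(-13, Mul(-14, Add(Mul(-3, 5), Mul(-3, 2)))) = Add(-13, Mul(-14, Add(-15, -6))) = Add(-13, Mul(-14, -21)) = Add(-13, 294) = 281)
Add(O, Add(Function('p')(45, 10), 2056)) = Add(281, Add(10, 2056)) = Add(281, 2066) = 2347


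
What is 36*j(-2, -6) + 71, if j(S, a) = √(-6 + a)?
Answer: 71 + 72*I*√3 ≈ 71.0 + 124.71*I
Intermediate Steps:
36*j(-2, -6) + 71 = 36*√(-6 - 6) + 71 = 36*√(-12) + 71 = 36*(2*I*√3) + 71 = 72*I*√3 + 71 = 71 + 72*I*√3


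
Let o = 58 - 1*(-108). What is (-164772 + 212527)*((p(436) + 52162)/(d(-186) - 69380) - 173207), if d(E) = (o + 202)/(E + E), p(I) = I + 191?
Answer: -53371527574241755/6452432 ≈ -8.2715e+9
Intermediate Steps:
o = 166 (o = 58 + 108 = 166)
p(I) = 191 + I
d(E) = 184/E (d(E) = (166 + 202)/(E + E) = 368/((2*E)) = 368*(1/(2*E)) = 184/E)
(-164772 + 212527)*((p(436) + 52162)/(d(-186) - 69380) - 173207) = (-164772 + 212527)*(((191 + 436) + 52162)/(184/(-186) - 69380) - 173207) = 47755*((627 + 52162)/(184*(-1/186) - 69380) - 173207) = 47755*(52789/(-92/93 - 69380) - 173207) = 47755*(52789/(-6452432/93) - 173207) = 47755*(52789*(-93/6452432) - 173207) = 47755*(-4909377/6452432 - 173207) = 47755*(-1117611298801/6452432) = -53371527574241755/6452432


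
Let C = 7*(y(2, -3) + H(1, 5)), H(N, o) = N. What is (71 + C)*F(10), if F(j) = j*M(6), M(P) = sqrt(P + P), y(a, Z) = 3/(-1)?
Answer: 1140*sqrt(3) ≈ 1974.5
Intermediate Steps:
y(a, Z) = -3 (y(a, Z) = 3*(-1) = -3)
M(P) = sqrt(2)*sqrt(P) (M(P) = sqrt(2*P) = sqrt(2)*sqrt(P))
F(j) = 2*j*sqrt(3) (F(j) = j*(sqrt(2)*sqrt(6)) = j*(2*sqrt(3)) = 2*j*sqrt(3))
C = -14 (C = 7*(-3 + 1) = 7*(-2) = -14)
(71 + C)*F(10) = (71 - 14)*(2*10*sqrt(3)) = 57*(20*sqrt(3)) = 1140*sqrt(3)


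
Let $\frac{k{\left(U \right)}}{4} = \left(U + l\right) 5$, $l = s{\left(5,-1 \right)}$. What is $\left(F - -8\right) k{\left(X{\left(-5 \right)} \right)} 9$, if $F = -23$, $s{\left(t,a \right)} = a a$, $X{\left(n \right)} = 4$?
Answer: $-13500$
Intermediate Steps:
$s{\left(t,a \right)} = a^{2}$
$l = 1$ ($l = \left(-1\right)^{2} = 1$)
$k{\left(U \right)} = 20 + 20 U$ ($k{\left(U \right)} = 4 \left(U + 1\right) 5 = 4 \left(1 + U\right) 5 = 4 \left(5 + 5 U\right) = 20 + 20 U$)
$\left(F - -8\right) k{\left(X{\left(-5 \right)} \right)} 9 = \left(-23 - -8\right) \left(20 + 20 \cdot 4\right) 9 = \left(-23 + 8\right) \left(20 + 80\right) 9 = \left(-15\right) 100 \cdot 9 = \left(-1500\right) 9 = -13500$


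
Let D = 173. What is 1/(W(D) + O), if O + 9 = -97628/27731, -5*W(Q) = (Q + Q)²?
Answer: -138655/3321580431 ≈ -4.1744e-5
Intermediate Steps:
W(Q) = -4*Q²/5 (W(Q) = -(Q + Q)²/5 = -4*Q²/5)
O = -347207/27731 (O = -9 - 97628/27731 = -347207/27731 ≈ -12.521)
1/(W(D) + O) = 1/(-⅘*173² - 347207/27731) = 1/(-⅘*29929 - 347207/27731) = 1/(-119716/5 - 347207/27731) = 1/(-3321580431/138655) = -138655/3321580431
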